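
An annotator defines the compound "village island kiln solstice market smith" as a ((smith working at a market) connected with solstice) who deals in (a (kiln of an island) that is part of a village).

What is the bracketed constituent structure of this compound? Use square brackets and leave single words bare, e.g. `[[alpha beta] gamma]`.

At the top level: head "smith" (specifically "solstice market smith"); modifier "village island kiln".
"village island kiln" → head "kiln" (specifically "island kiln"), modifier "village".
"island kiln" → head "kiln", modifier "island".
"solstice market smith" → head "smith" (specifically "market smith"), modifier "solstice".
"market smith" → head "smith", modifier "market".
Putting it together: [[village [island kiln]] [solstice [market smith]]].

[[village [island kiln]] [solstice [market smith]]]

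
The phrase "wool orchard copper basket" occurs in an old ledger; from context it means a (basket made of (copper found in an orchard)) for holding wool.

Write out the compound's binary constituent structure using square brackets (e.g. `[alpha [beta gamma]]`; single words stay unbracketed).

The outermost head in the paraphrase is "basket" (specifically "orchard copper basket"), modified by "wool".
"orchard copper basket" → head "basket", modifier "orchard copper".
"orchard copper" → head "copper", modifier "orchard".
Assembled: [wool [[orchard copper] basket]].

[wool [[orchard copper] basket]]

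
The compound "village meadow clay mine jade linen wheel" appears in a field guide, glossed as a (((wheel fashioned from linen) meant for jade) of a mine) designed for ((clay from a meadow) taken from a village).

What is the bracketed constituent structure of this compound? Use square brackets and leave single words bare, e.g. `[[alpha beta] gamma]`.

[[village [meadow clay]] [mine [jade [linen wheel]]]]

The outermost head in the paraphrase is "wheel" (specifically "mine jade linen wheel"), modified by "village meadow clay".
Within "village meadow clay", the head is "clay" (specifically "meadow clay") and the modifier is "village".
Within "meadow clay", the head is "clay" and the modifier is "meadow".
Within "mine jade linen wheel", the head is "wheel" (specifically "jade linen wheel") and the modifier is "mine".
Within "jade linen wheel", the head is "wheel" (specifically "linen wheel") and the modifier is "jade".
Within "linen wheel", the head is "wheel" and the modifier is "linen".
Putting it together: [[village [meadow clay]] [mine [jade [linen wheel]]]].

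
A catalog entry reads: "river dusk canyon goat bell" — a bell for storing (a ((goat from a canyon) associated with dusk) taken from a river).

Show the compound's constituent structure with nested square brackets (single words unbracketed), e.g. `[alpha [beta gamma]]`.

[[river [dusk [canyon goat]]] bell]

At the top level: head "bell"; modifier "river dusk canyon goat".
Within "river dusk canyon goat", the head is "goat" (specifically "dusk canyon goat") and the modifier is "river".
Within "dusk canyon goat", the head is "goat" (specifically "canyon goat") and the modifier is "dusk".
Within "canyon goat", the head is "goat" and the modifier is "canyon".
So the structure is [[river [dusk [canyon goat]]] bell].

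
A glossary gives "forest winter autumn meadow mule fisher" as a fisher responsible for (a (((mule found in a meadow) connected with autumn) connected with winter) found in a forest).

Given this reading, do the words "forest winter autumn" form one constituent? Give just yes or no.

The top-level split is [forest winter autumn meadow mule] [fisher]; the full structure is [[forest [winter [autumn [meadow mule]]]] fisher].
"forest winter autumn" straddles a constituent boundary, so it is not a single unit.

no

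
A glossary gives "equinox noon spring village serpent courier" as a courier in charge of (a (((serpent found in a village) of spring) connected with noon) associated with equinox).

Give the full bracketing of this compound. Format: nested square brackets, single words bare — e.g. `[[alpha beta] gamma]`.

[[equinox [noon [spring [village serpent]]]] courier]

The outermost head in the paraphrase is "courier", modified by "equinox noon spring village serpent".
Inside "equinox noon spring village serpent": head "serpent" (specifically "noon spring village serpent"), modifier "equinox".
Inside "noon spring village serpent": head "serpent" (specifically "spring village serpent"), modifier "noon".
Inside "spring village serpent": head "serpent" (specifically "village serpent"), modifier "spring".
Inside "village serpent": head "serpent", modifier "village".
Putting it together: [[equinox [noon [spring [village serpent]]]] courier].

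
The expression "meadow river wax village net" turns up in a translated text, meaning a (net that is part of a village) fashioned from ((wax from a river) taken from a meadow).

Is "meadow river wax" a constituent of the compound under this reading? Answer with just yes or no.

The paraphrase groups the words so that "meadow river wax" is one unit: it corresponds to a single parenthesized sub-phrase.
The full structure is [[meadow [river wax]] [village net]], in which [meadow river wax] is a constituent.

yes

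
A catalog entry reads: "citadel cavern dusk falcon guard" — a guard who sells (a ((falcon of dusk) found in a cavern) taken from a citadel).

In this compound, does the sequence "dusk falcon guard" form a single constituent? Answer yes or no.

The top-level split is [citadel cavern dusk falcon] [guard]; the full structure is [[citadel [cavern [dusk falcon]]] guard].
"dusk falcon guard" straddles a constituent boundary, so it is not a single unit.

no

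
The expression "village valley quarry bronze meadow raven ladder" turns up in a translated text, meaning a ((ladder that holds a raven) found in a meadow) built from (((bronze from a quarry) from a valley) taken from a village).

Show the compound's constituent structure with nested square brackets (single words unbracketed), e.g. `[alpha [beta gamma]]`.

[[village [valley [quarry bronze]]] [meadow [raven ladder]]]

At the top level: head "ladder" (specifically "meadow raven ladder"); modifier "village valley quarry bronze".
Inside "village valley quarry bronze": head "bronze" (specifically "valley quarry bronze"), modifier "village".
Inside "valley quarry bronze": head "bronze" (specifically "quarry bronze"), modifier "valley".
Inside "quarry bronze": head "bronze", modifier "quarry".
Inside "meadow raven ladder": head "ladder" (specifically "raven ladder"), modifier "meadow".
Inside "raven ladder": head "ladder", modifier "raven".
Assembled: [[village [valley [quarry bronze]]] [meadow [raven ladder]]].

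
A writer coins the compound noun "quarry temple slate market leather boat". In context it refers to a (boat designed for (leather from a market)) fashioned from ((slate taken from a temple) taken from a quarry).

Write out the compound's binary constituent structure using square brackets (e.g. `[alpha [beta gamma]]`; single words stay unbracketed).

[[quarry [temple slate]] [[market leather] boat]]

At the top level: head "boat" (specifically "market leather boat"); modifier "quarry temple slate".
Inside "quarry temple slate": head "slate" (specifically "temple slate"), modifier "quarry".
Inside "temple slate": head "slate", modifier "temple".
Inside "market leather boat": head "boat", modifier "market leather".
Inside "market leather": head "leather", modifier "market".
Putting it together: [[quarry [temple slate]] [[market leather] boat]].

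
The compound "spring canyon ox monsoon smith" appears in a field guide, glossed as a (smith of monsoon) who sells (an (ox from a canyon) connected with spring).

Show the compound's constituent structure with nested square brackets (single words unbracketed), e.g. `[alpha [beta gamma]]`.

At the top level: head "smith" (specifically "monsoon smith"); modifier "spring canyon ox".
"spring canyon ox" → head "ox" (specifically "canyon ox"), modifier "spring".
"canyon ox" → head "ox", modifier "canyon".
"monsoon smith" → head "smith", modifier "monsoon".
So the structure is [[spring [canyon ox]] [monsoon smith]].

[[spring [canyon ox]] [monsoon smith]]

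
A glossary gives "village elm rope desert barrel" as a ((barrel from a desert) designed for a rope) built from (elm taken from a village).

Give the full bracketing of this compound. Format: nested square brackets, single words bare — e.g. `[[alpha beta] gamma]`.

[[village elm] [rope [desert barrel]]]

Overall it is a kind of barrel (specifically "rope desert barrel"); the modifier is "village elm".
Inside "village elm": head "elm", modifier "village".
Inside "rope desert barrel": head "barrel" (specifically "desert barrel"), modifier "rope".
Inside "desert barrel": head "barrel", modifier "desert".
So the structure is [[village elm] [rope [desert barrel]]].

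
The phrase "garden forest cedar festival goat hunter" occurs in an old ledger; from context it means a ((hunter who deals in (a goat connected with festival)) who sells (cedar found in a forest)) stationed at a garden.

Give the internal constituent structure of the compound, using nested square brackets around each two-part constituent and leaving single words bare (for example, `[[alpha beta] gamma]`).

[garden [[forest cedar] [[festival goat] hunter]]]

At the top level: head "hunter" (specifically "forest cedar festival goat hunter"); modifier "garden".
Inside "forest cedar festival goat hunter": head "hunter" (specifically "festival goat hunter"), modifier "forest cedar".
Inside "forest cedar": head "cedar", modifier "forest".
Inside "festival goat hunter": head "hunter", modifier "festival goat".
Inside "festival goat": head "goat", modifier "festival".
Assembled: [garden [[forest cedar] [[festival goat] hunter]]].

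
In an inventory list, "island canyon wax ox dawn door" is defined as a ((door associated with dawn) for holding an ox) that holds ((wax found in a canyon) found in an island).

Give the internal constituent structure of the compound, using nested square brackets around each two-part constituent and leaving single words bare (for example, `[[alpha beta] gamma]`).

[[island [canyon wax]] [ox [dawn door]]]

At the top level: head "door" (specifically "ox dawn door"); modifier "island canyon wax".
Within "island canyon wax", the head is "wax" (specifically "canyon wax") and the modifier is "island".
Within "canyon wax", the head is "wax" and the modifier is "canyon".
Within "ox dawn door", the head is "door" (specifically "dawn door") and the modifier is "ox".
Within "dawn door", the head is "door" and the modifier is "dawn".
So the structure is [[island [canyon wax]] [ox [dawn door]]].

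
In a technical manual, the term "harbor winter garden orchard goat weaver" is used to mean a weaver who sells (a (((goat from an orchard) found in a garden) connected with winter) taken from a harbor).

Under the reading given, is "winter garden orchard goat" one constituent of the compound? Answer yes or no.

yes

The paraphrase groups the words so that "winter garden orchard goat" is one unit: it corresponds to a single parenthesized sub-phrase.
The full structure is [[harbor [winter [garden [orchard goat]]]] weaver], in which [winter garden orchard goat] is a constituent.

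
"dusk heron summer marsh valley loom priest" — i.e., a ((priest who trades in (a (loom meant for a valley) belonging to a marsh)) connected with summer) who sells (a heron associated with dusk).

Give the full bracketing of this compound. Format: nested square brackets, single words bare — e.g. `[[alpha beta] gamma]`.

At the top level: head "priest" (specifically "summer marsh valley loom priest"); modifier "dusk heron".
Inside "dusk heron": head "heron", modifier "dusk".
Inside "summer marsh valley loom priest": head "priest" (specifically "marsh valley loom priest"), modifier "summer".
Inside "marsh valley loom priest": head "priest", modifier "marsh valley loom".
Inside "marsh valley loom": head "loom" (specifically "valley loom"), modifier "marsh".
Inside "valley loom": head "loom", modifier "valley".
Assembled: [[dusk heron] [summer [[marsh [valley loom]] priest]]].

[[dusk heron] [summer [[marsh [valley loom]] priest]]]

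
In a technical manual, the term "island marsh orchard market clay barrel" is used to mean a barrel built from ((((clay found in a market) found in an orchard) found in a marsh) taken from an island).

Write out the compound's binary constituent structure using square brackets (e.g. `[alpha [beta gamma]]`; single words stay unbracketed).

Overall it is a kind of barrel; the modifier is "island marsh orchard market clay".
"island marsh orchard market clay" → head "clay" (specifically "marsh orchard market clay"), modifier "island".
"marsh orchard market clay" → head "clay" (specifically "orchard market clay"), modifier "marsh".
"orchard market clay" → head "clay" (specifically "market clay"), modifier "orchard".
"market clay" → head "clay", modifier "market".
Putting it together: [[island [marsh [orchard [market clay]]]] barrel].

[[island [marsh [orchard [market clay]]]] barrel]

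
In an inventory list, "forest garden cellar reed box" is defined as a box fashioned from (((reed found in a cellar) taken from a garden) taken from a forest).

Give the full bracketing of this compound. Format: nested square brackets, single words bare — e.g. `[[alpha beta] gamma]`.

[[forest [garden [cellar reed]]] box]

The outermost head in the paraphrase is "box", modified by "forest garden cellar reed".
Inside "forest garden cellar reed": head "reed" (specifically "garden cellar reed"), modifier "forest".
Inside "garden cellar reed": head "reed" (specifically "cellar reed"), modifier "garden".
Inside "cellar reed": head "reed", modifier "cellar".
Assembled: [[forest [garden [cellar reed]]] box].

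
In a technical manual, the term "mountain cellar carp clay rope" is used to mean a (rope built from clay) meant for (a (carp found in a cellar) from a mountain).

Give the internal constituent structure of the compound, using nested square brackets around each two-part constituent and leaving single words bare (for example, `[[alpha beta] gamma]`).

Whole compound: head "rope" (specifically "clay rope"), modifier "mountain cellar carp".
Inside "mountain cellar carp": head "carp" (specifically "cellar carp"), modifier "mountain".
Inside "cellar carp": head "carp", modifier "cellar".
Inside "clay rope": head "rope", modifier "clay".
Assembled: [[mountain [cellar carp]] [clay rope]].

[[mountain [cellar carp]] [clay rope]]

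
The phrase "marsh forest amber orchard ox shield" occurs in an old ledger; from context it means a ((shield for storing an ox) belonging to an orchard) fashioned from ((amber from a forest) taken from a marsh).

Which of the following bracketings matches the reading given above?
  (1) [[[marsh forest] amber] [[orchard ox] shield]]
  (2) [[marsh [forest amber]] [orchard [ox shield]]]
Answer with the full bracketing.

[[marsh [forest amber]] [orchard [ox shield]]]

The paraphrase's head is the "shield" part ("orchard ox shield"); its modifier is "marsh forest amber".
That top-level split, carried through the inner groups, gives [[marsh [forest amber]] [orchard [ox shield]]].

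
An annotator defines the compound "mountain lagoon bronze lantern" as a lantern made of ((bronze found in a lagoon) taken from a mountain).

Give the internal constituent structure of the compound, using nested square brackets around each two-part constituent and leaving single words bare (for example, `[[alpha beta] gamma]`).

At the top level: head "lantern"; modifier "mountain lagoon bronze".
Within "mountain lagoon bronze", the head is "bronze" (specifically "lagoon bronze") and the modifier is "mountain".
Within "lagoon bronze", the head is "bronze" and the modifier is "lagoon".
Assembled: [[mountain [lagoon bronze]] lantern].

[[mountain [lagoon bronze]] lantern]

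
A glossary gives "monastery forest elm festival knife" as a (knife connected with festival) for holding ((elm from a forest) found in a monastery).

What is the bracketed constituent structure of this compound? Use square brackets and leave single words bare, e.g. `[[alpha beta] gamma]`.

At the top level: head "knife" (specifically "festival knife"); modifier "monastery forest elm".
Inside "monastery forest elm": head "elm" (specifically "forest elm"), modifier "monastery".
Inside "forest elm": head "elm", modifier "forest".
Inside "festival knife": head "knife", modifier "festival".
So the structure is [[monastery [forest elm]] [festival knife]].

[[monastery [forest elm]] [festival knife]]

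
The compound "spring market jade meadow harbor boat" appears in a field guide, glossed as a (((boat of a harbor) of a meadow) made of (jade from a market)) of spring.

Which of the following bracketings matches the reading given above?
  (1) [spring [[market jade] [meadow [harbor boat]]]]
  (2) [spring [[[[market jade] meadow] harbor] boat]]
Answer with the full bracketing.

[spring [[market jade] [meadow [harbor boat]]]]

The paraphrase's head is the "boat" part ("market jade meadow harbor boat"); its modifier is "spring".
That top-level split, carried through the inner groups, gives [spring [[market jade] [meadow [harbor boat]]]].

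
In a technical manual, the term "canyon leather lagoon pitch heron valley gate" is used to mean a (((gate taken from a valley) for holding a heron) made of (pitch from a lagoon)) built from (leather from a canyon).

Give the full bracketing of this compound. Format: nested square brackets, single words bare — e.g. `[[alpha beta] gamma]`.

The outermost head in the paraphrase is "gate" (specifically "lagoon pitch heron valley gate"), modified by "canyon leather".
"canyon leather" → head "leather", modifier "canyon".
"lagoon pitch heron valley gate" → head "gate" (specifically "heron valley gate"), modifier "lagoon pitch".
"lagoon pitch" → head "pitch", modifier "lagoon".
"heron valley gate" → head "gate" (specifically "valley gate"), modifier "heron".
"valley gate" → head "gate", modifier "valley".
Assembled: [[canyon leather] [[lagoon pitch] [heron [valley gate]]]].

[[canyon leather] [[lagoon pitch] [heron [valley gate]]]]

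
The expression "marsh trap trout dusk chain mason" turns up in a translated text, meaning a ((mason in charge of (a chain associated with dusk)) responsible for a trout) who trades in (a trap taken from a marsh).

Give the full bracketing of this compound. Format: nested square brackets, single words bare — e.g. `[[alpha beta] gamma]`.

[[marsh trap] [trout [[dusk chain] mason]]]

At the top level: head "mason" (specifically "trout dusk chain mason"); modifier "marsh trap".
Within "marsh trap", the head is "trap" and the modifier is "marsh".
Within "trout dusk chain mason", the head is "mason" (specifically "dusk chain mason") and the modifier is "trout".
Within "dusk chain mason", the head is "mason" and the modifier is "dusk chain".
Within "dusk chain", the head is "chain" and the modifier is "dusk".
Putting it together: [[marsh trap] [trout [[dusk chain] mason]]].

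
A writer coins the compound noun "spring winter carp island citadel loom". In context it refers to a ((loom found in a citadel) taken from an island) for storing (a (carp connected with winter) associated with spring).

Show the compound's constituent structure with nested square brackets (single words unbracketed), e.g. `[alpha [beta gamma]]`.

Overall it is a kind of loom (specifically "island citadel loom"); the modifier is "spring winter carp".
Inside "spring winter carp": head "carp" (specifically "winter carp"), modifier "spring".
Inside "winter carp": head "carp", modifier "winter".
Inside "island citadel loom": head "loom" (specifically "citadel loom"), modifier "island".
Inside "citadel loom": head "loom", modifier "citadel".
So the structure is [[spring [winter carp]] [island [citadel loom]]].

[[spring [winter carp]] [island [citadel loom]]]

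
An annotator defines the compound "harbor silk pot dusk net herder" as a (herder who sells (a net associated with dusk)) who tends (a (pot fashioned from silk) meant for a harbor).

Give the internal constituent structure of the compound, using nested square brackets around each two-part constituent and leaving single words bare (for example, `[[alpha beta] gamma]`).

[[harbor [silk pot]] [[dusk net] herder]]

At the top level: head "herder" (specifically "dusk net herder"); modifier "harbor silk pot".
"harbor silk pot" → head "pot" (specifically "silk pot"), modifier "harbor".
"silk pot" → head "pot", modifier "silk".
"dusk net herder" → head "herder", modifier "dusk net".
"dusk net" → head "net", modifier "dusk".
So the structure is [[harbor [silk pot]] [[dusk net] herder]].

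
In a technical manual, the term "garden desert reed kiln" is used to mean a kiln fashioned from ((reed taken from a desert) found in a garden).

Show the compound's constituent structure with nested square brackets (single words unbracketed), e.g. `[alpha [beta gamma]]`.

Overall it is a kind of kiln; the modifier is "garden desert reed".
Within "garden desert reed", the head is "reed" (specifically "desert reed") and the modifier is "garden".
Within "desert reed", the head is "reed" and the modifier is "desert".
Assembled: [[garden [desert reed]] kiln].

[[garden [desert reed]] kiln]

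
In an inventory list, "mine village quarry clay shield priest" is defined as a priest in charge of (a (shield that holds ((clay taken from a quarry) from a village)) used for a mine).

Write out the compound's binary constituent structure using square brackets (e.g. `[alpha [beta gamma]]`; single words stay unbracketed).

At the top level: head "priest"; modifier "mine village quarry clay shield".
Within "mine village quarry clay shield", the head is "shield" (specifically "village quarry clay shield") and the modifier is "mine".
Within "village quarry clay shield", the head is "shield" and the modifier is "village quarry clay".
Within "village quarry clay", the head is "clay" (specifically "quarry clay") and the modifier is "village".
Within "quarry clay", the head is "clay" and the modifier is "quarry".
Assembled: [[mine [[village [quarry clay]] shield]] priest].

[[mine [[village [quarry clay]] shield]] priest]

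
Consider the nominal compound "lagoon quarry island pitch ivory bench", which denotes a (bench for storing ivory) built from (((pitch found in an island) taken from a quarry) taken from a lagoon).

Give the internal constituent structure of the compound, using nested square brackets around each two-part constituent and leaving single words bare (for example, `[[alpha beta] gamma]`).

At the top level: head "bench" (specifically "ivory bench"); modifier "lagoon quarry island pitch".
Inside "lagoon quarry island pitch": head "pitch" (specifically "quarry island pitch"), modifier "lagoon".
Inside "quarry island pitch": head "pitch" (specifically "island pitch"), modifier "quarry".
Inside "island pitch": head "pitch", modifier "island".
Inside "ivory bench": head "bench", modifier "ivory".
Putting it together: [[lagoon [quarry [island pitch]]] [ivory bench]].

[[lagoon [quarry [island pitch]]] [ivory bench]]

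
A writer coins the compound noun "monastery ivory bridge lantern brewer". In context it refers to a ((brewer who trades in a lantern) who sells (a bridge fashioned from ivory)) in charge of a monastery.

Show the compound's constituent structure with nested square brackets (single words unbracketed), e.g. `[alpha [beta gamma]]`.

[monastery [[ivory bridge] [lantern brewer]]]

The outermost head in the paraphrase is "brewer" (specifically "ivory bridge lantern brewer"), modified by "monastery".
"ivory bridge lantern brewer" → head "brewer" (specifically "lantern brewer"), modifier "ivory bridge".
"ivory bridge" → head "bridge", modifier "ivory".
"lantern brewer" → head "brewer", modifier "lantern".
Putting it together: [monastery [[ivory bridge] [lantern brewer]]].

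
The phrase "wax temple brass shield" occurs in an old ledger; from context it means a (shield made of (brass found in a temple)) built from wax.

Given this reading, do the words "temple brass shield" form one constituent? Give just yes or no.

The paraphrase groups the words so that "temple brass shield" is one unit: it corresponds to a single parenthesized sub-phrase.
The full structure is [wax [[temple brass] shield]], in which [temple brass shield] is a constituent.

yes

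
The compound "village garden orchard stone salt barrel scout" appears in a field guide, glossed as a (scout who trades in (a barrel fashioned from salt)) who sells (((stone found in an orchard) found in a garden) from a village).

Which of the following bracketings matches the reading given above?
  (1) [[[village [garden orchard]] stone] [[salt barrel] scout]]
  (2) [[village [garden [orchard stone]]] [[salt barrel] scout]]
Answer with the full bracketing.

The paraphrase's head is the "scout" part ("salt barrel scout"); its modifier is "village garden orchard stone".
That top-level split, carried through the inner groups, gives [[village [garden [orchard stone]]] [[salt barrel] scout]].

[[village [garden [orchard stone]]] [[salt barrel] scout]]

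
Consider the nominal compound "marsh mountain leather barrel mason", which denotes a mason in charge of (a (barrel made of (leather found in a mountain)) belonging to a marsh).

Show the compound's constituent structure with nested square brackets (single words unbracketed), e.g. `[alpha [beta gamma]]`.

At the top level: head "mason"; modifier "marsh mountain leather barrel".
Inside "marsh mountain leather barrel": head "barrel" (specifically "mountain leather barrel"), modifier "marsh".
Inside "mountain leather barrel": head "barrel", modifier "mountain leather".
Inside "mountain leather": head "leather", modifier "mountain".
So the structure is [[marsh [[mountain leather] barrel]] mason].

[[marsh [[mountain leather] barrel]] mason]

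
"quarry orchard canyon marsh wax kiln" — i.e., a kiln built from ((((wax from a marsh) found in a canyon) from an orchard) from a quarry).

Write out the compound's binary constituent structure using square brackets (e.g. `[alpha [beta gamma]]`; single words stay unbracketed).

The outermost head in the paraphrase is "kiln", modified by "quarry orchard canyon marsh wax".
Within "quarry orchard canyon marsh wax", the head is "wax" (specifically "orchard canyon marsh wax") and the modifier is "quarry".
Within "orchard canyon marsh wax", the head is "wax" (specifically "canyon marsh wax") and the modifier is "orchard".
Within "canyon marsh wax", the head is "wax" (specifically "marsh wax") and the modifier is "canyon".
Within "marsh wax", the head is "wax" and the modifier is "marsh".
Putting it together: [[quarry [orchard [canyon [marsh wax]]]] kiln].

[[quarry [orchard [canyon [marsh wax]]]] kiln]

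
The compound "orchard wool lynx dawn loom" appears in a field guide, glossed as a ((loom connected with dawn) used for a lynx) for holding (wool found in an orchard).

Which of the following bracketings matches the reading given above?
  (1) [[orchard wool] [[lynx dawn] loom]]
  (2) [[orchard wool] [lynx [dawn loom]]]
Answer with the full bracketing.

[[orchard wool] [lynx [dawn loom]]]

The paraphrase's head is the "loom" part ("lynx dawn loom"); its modifier is "orchard wool".
That top-level split, carried through the inner groups, gives [[orchard wool] [lynx [dawn loom]]].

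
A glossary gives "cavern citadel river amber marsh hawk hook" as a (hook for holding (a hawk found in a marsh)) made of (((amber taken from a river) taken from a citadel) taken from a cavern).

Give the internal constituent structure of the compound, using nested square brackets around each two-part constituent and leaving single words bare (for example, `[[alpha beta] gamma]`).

[[cavern [citadel [river amber]]] [[marsh hawk] hook]]

Whole compound: head "hook" (specifically "marsh hawk hook"), modifier "cavern citadel river amber".
"cavern citadel river amber" → head "amber" (specifically "citadel river amber"), modifier "cavern".
"citadel river amber" → head "amber" (specifically "river amber"), modifier "citadel".
"river amber" → head "amber", modifier "river".
"marsh hawk hook" → head "hook", modifier "marsh hawk".
"marsh hawk" → head "hawk", modifier "marsh".
Putting it together: [[cavern [citadel [river amber]]] [[marsh hawk] hook]].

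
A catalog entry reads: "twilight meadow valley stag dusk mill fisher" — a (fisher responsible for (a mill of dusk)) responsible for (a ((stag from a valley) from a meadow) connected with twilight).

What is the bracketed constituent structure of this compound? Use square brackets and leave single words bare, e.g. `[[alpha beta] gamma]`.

[[twilight [meadow [valley stag]]] [[dusk mill] fisher]]

The outermost head in the paraphrase is "fisher" (specifically "dusk mill fisher"), modified by "twilight meadow valley stag".
"twilight meadow valley stag" → head "stag" (specifically "meadow valley stag"), modifier "twilight".
"meadow valley stag" → head "stag" (specifically "valley stag"), modifier "meadow".
"valley stag" → head "stag", modifier "valley".
"dusk mill fisher" → head "fisher", modifier "dusk mill".
"dusk mill" → head "mill", modifier "dusk".
So the structure is [[twilight [meadow [valley stag]]] [[dusk mill] fisher]].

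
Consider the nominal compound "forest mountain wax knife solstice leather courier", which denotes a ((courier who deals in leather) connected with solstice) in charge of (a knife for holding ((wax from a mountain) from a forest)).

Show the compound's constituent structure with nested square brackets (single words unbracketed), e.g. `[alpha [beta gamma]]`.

At the top level: head "courier" (specifically "solstice leather courier"); modifier "forest mountain wax knife".
Within "forest mountain wax knife", the head is "knife" and the modifier is "forest mountain wax".
Within "forest mountain wax", the head is "wax" (specifically "mountain wax") and the modifier is "forest".
Within "mountain wax", the head is "wax" and the modifier is "mountain".
Within "solstice leather courier", the head is "courier" (specifically "leather courier") and the modifier is "solstice".
Within "leather courier", the head is "courier" and the modifier is "leather".
Putting it together: [[[forest [mountain wax]] knife] [solstice [leather courier]]].

[[[forest [mountain wax]] knife] [solstice [leather courier]]]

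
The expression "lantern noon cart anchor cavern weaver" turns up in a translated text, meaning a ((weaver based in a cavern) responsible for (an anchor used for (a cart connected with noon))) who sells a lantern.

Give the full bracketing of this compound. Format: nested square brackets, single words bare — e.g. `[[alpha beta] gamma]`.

[lantern [[[noon cart] anchor] [cavern weaver]]]

Overall it is a kind of weaver (specifically "noon cart anchor cavern weaver"); the modifier is "lantern".
Inside "noon cart anchor cavern weaver": head "weaver" (specifically "cavern weaver"), modifier "noon cart anchor".
Inside "noon cart anchor": head "anchor", modifier "noon cart".
Inside "noon cart": head "cart", modifier "noon".
Inside "cavern weaver": head "weaver", modifier "cavern".
Putting it together: [lantern [[[noon cart] anchor] [cavern weaver]]].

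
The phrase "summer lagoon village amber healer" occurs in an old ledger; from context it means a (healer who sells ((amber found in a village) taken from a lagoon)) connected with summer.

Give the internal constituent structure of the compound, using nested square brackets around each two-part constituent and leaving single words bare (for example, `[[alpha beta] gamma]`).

[summer [[lagoon [village amber]] healer]]

At the top level: head "healer" (specifically "lagoon village amber healer"); modifier "summer".
"lagoon village amber healer" → head "healer", modifier "lagoon village amber".
"lagoon village amber" → head "amber" (specifically "village amber"), modifier "lagoon".
"village amber" → head "amber", modifier "village".
Putting it together: [summer [[lagoon [village amber]] healer]].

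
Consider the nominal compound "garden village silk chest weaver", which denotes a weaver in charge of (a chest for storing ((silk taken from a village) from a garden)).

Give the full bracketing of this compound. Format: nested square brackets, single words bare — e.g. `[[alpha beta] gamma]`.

[[[garden [village silk]] chest] weaver]

Whole compound: head "weaver", modifier "garden village silk chest".
Within "garden village silk chest", the head is "chest" and the modifier is "garden village silk".
Within "garden village silk", the head is "silk" (specifically "village silk") and the modifier is "garden".
Within "village silk", the head is "silk" and the modifier is "village".
Assembled: [[[garden [village silk]] chest] weaver].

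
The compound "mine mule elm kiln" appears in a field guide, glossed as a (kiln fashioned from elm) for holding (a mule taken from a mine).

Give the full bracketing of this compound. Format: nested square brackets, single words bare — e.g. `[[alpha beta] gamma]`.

The outermost head in the paraphrase is "kiln" (specifically "elm kiln"), modified by "mine mule".
Inside "mine mule": head "mule", modifier "mine".
Inside "elm kiln": head "kiln", modifier "elm".
Assembled: [[mine mule] [elm kiln]].

[[mine mule] [elm kiln]]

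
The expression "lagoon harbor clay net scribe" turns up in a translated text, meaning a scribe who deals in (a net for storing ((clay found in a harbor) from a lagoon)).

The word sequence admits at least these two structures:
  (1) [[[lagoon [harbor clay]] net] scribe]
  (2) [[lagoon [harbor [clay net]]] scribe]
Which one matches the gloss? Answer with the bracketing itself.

[[[lagoon [harbor clay]] net] scribe]

The paraphrase's head is the "scribe" part ("scribe"); its modifier is "lagoon harbor clay net".
That top-level split, carried through the inner groups, gives [[[lagoon [harbor clay]] net] scribe].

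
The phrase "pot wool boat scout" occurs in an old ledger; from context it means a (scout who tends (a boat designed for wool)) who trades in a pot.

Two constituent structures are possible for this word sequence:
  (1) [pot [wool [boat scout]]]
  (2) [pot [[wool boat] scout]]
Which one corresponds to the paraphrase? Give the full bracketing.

The paraphrase's head is the "scout" part ("wool boat scout"); its modifier is "pot".
That top-level split, carried through the inner groups, gives [pot [[wool boat] scout]].

[pot [[wool boat] scout]]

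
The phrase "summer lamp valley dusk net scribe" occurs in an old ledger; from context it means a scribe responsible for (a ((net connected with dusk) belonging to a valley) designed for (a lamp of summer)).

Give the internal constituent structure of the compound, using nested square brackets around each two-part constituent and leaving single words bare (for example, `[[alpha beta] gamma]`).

Overall it is a kind of scribe; the modifier is "summer lamp valley dusk net".
Inside "summer lamp valley dusk net": head "net" (specifically "valley dusk net"), modifier "summer lamp".
Inside "summer lamp": head "lamp", modifier "summer".
Inside "valley dusk net": head "net" (specifically "dusk net"), modifier "valley".
Inside "dusk net": head "net", modifier "dusk".
Putting it together: [[[summer lamp] [valley [dusk net]]] scribe].

[[[summer lamp] [valley [dusk net]]] scribe]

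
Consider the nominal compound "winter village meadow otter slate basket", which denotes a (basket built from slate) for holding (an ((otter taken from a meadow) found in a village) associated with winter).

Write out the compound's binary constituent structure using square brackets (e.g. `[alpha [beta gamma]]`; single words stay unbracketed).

[[winter [village [meadow otter]]] [slate basket]]

The outermost head in the paraphrase is "basket" (specifically "slate basket"), modified by "winter village meadow otter".
"winter village meadow otter" → head "otter" (specifically "village meadow otter"), modifier "winter".
"village meadow otter" → head "otter" (specifically "meadow otter"), modifier "village".
"meadow otter" → head "otter", modifier "meadow".
"slate basket" → head "basket", modifier "slate".
Assembled: [[winter [village [meadow otter]]] [slate basket]].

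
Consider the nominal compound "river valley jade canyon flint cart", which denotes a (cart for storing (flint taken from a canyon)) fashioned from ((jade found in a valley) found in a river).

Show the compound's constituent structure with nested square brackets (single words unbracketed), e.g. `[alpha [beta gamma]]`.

[[river [valley jade]] [[canyon flint] cart]]

At the top level: head "cart" (specifically "canyon flint cart"); modifier "river valley jade".
"river valley jade" → head "jade" (specifically "valley jade"), modifier "river".
"valley jade" → head "jade", modifier "valley".
"canyon flint cart" → head "cart", modifier "canyon flint".
"canyon flint" → head "flint", modifier "canyon".
So the structure is [[river [valley jade]] [[canyon flint] cart]].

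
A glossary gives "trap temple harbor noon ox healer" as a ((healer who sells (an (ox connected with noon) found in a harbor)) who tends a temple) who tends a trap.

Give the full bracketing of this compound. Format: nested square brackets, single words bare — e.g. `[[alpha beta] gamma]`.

[trap [temple [[harbor [noon ox]] healer]]]

At the top level: head "healer" (specifically "temple harbor noon ox healer"); modifier "trap".
Inside "temple harbor noon ox healer": head "healer" (specifically "harbor noon ox healer"), modifier "temple".
Inside "harbor noon ox healer": head "healer", modifier "harbor noon ox".
Inside "harbor noon ox": head "ox" (specifically "noon ox"), modifier "harbor".
Inside "noon ox": head "ox", modifier "noon".
Putting it together: [trap [temple [[harbor [noon ox]] healer]]].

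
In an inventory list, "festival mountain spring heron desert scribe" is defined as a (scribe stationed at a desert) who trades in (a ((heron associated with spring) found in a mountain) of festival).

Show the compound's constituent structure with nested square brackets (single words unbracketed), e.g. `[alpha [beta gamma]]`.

[[festival [mountain [spring heron]]] [desert scribe]]

Overall it is a kind of scribe (specifically "desert scribe"); the modifier is "festival mountain spring heron".
"festival mountain spring heron" → head "heron" (specifically "mountain spring heron"), modifier "festival".
"mountain spring heron" → head "heron" (specifically "spring heron"), modifier "mountain".
"spring heron" → head "heron", modifier "spring".
"desert scribe" → head "scribe", modifier "desert".
Assembled: [[festival [mountain [spring heron]]] [desert scribe]].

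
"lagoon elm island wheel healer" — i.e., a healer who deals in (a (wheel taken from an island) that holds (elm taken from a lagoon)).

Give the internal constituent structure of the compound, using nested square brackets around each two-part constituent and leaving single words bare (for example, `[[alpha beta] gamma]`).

[[[lagoon elm] [island wheel]] healer]

Overall it is a kind of healer; the modifier is "lagoon elm island wheel".
Within "lagoon elm island wheel", the head is "wheel" (specifically "island wheel") and the modifier is "lagoon elm".
Within "lagoon elm", the head is "elm" and the modifier is "lagoon".
Within "island wheel", the head is "wheel" and the modifier is "island".
Assembled: [[[lagoon elm] [island wheel]] healer].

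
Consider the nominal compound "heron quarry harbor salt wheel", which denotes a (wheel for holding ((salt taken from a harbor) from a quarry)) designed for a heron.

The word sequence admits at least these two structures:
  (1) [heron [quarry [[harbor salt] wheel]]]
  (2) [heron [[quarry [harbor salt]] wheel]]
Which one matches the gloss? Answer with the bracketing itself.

[heron [[quarry [harbor salt]] wheel]]

The paraphrase's head is the "wheel" part ("quarry harbor salt wheel"); its modifier is "heron".
That top-level split, carried through the inner groups, gives [heron [[quarry [harbor salt]] wheel]].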